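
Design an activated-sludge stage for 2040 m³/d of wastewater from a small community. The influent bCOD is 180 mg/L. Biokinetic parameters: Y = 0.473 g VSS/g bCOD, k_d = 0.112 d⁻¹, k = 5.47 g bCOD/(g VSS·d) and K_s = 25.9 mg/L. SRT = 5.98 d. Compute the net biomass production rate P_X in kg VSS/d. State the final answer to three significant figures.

P_X ≈ 102 kg VSS/d

Effluent substrate depends only on kinetics and SRT: S = K_s(1 + k_d θ_c) / [θ_c(Yk − k_d) − 1] = 25.9 × (1 + 0.112 × 5.98) / [5.98 × (0.473 × 5.47 − 0.112) − 1] = 43.25 / 13.80 = 3.133 mg/L.
Y_obs = Y / (1 + k_d θ_c) = 0.473 / (1 + 0.112 × 5.98) = 0.473 / 1.670 = 0.2833.
Mass of bCOD removed per day: Q(S₀ − S) = 2040 × 176.9 g/m³ = 360.8 kg/d.
Biomass produced: P_X = Y_obs·Q·ΔS = 0.2833 × 360.8 ≈ 102.2 kg VSS/d.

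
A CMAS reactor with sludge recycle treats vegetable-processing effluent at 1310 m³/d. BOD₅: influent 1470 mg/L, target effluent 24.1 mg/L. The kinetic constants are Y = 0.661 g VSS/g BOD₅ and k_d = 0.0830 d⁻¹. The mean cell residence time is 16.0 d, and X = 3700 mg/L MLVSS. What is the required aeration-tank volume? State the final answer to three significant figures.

V ≈ 2330 m³

Rearranging the biomass balance for a CMAS with decay, V = Y·Q·ΔS·θ_c / [X·(1+k_d θ_c)] = 0.661 × 1310 × (1470 − 24.1) × 16.0 / [3700 × (1 + 0.0830 × 16.0)] = 2×10^7 / 8614 = 2326 m³.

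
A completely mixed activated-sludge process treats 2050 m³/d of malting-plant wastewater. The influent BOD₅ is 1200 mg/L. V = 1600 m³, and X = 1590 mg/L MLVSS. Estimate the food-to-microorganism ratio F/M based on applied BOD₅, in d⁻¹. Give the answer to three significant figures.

F/M = Q·S₀ / (V·X) = 2050 × 1200 / (1600 × 1590) = 0.9670 g BOD₅·(g VSS·d)⁻¹.

F/M ≈ 0.967 d⁻¹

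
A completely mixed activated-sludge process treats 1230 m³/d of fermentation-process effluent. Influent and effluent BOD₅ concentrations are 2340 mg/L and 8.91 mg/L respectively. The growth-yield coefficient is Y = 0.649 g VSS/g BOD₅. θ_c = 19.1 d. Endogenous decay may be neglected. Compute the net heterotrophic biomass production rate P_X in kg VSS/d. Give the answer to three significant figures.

Since k_d ≈ 0, Y_obs = Y = 0.649 g VSS/g BOD₅.
ΔS = 2340 − 8.91 = 2331 mg/L, so the substrate removal rate is 1230 × 2331/1000 = 2867 kg BOD₅/d.
P_X = Y_obs · Q(S₀ − S) = 0.6490 × 2867 = 1861 kg VSS/d.

P_X ≈ 1860 kg VSS/d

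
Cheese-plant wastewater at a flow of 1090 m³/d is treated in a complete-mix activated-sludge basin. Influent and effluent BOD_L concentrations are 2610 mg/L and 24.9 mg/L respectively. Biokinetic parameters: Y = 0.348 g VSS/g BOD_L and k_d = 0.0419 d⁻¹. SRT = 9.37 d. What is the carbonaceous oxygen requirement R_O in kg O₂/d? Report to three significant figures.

Y_obs = Y / (1 + k_d θ_c) = 0.348 / (1 + 0.0419 × 9.37) = 0.348 / 1.393 = 0.2499.
Substrate removed = Q·(S₀ − S) = 1090 m³/d × (2610 − 24.9) g/m³ = 2.82×10^6 g/d = 2818 kg/d.
Net sludge production P_X = 0.2499 × 2818 = 704.1 kg VSS/d.
R_O = Q·ΔS − 1.42 P_X = 2818 − 999.9 = 1818 kg O₂/d.

R_O ≈ 1820 kg O₂/d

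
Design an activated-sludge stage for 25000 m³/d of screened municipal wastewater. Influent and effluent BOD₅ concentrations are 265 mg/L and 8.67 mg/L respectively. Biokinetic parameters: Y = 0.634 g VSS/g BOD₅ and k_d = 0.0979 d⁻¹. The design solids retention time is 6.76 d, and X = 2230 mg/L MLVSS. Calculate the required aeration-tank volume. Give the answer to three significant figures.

Rearranging the biomass balance for a CMAS with decay, V = Y·Q·ΔS·θ_c / [X·(1+k_d θ_c)] = 0.634 × 25000 × (265 − 8.67) × 6.76 / [2230 × (1 + 0.0979 × 6.76)] = 2.75×10^7 / 3706 = 7411 m³.

V ≈ 7410 m³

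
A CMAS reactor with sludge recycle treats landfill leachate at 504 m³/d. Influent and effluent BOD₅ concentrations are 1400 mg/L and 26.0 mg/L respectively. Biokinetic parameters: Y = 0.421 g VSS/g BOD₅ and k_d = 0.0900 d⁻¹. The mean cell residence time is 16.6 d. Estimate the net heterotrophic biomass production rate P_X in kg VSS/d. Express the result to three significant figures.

P_X ≈ 117 kg VSS/d

Observed yield with endogenous decay: Y_obs = Y / (1 + k_d·θ_c) = 0.421 / (1 + 0.0900 × 16.6) = 0.421 / 2.494 = 0.1688 g VSS/g BOD₅.
Substrate removed = Q·(S₀ − S) = 504 m³/d × (1400 − 26.0) g/m³ = 6.92×10^5 g/d = 692.5 kg/d.
Biomass produced: P_X = Y_obs·Q·ΔS = 0.1688 × 692.5 ≈ 116.9 kg VSS/d.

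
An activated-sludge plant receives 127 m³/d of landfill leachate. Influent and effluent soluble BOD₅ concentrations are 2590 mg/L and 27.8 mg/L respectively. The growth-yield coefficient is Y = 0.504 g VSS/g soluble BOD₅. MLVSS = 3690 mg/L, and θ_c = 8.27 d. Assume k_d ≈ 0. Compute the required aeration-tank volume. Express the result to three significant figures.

Biomass mass balance (decay neglected): V·X = Y·Q·(S₀ − S)·θ_c, so V = 0.504 × 127 × (2590 − 27.8) × 8.27 / 3690 = 367.6 m³.

V ≈ 368 m³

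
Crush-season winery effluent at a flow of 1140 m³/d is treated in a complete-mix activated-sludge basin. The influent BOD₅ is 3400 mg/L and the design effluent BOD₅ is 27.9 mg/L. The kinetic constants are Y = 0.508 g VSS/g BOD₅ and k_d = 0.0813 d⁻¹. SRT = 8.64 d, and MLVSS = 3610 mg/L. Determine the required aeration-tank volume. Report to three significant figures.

Rearranging the biomass balance for a CMAS with decay, V = Y·Q·ΔS·θ_c / [X·(1+k_d θ_c)] = 0.508 × 1140 × (3400 − 27.9) × 8.64 / [3610 × (1 + 0.0813 × 8.64)] = 1.69×10^7 / 6146 = 2745 m³.

V ≈ 2750 m³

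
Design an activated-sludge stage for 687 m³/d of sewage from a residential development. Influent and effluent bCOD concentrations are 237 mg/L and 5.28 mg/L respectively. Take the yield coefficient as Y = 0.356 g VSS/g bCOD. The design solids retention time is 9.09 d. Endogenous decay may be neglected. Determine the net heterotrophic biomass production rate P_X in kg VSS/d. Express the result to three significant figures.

No decay correction is needed, so Y_obs = Y = 0.356.
ΔS = 237 − 5.28 = 231.7 mg/L, so the substrate removal rate is 687 × 231.7/1000 = 159.2 kg bCOD/d.
Net biomass production P_X = Y_obs × Q·(S₀ − S) = 0.3560 × 159.2 = 56.67 kg VSS/d.

P_X ≈ 56.7 kg VSS/d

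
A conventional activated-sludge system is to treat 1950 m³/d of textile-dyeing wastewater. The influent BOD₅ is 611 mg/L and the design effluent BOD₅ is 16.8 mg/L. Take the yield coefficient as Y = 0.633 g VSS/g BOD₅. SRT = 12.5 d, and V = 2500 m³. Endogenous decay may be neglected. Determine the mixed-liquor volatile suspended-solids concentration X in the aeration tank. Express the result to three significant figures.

X ≈ 3670 mg/L

Without decay, X = Y Q (S₀−S) θ_c / V = 0.633 × 1950 × (611 − 16.8) × 12.5 / 2500 = 3667 mg/L.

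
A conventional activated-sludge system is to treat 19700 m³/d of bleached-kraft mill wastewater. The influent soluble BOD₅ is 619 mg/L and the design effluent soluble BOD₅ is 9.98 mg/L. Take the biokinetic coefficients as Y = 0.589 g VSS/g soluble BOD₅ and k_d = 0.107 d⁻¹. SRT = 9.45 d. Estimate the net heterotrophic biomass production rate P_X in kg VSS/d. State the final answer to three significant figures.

Correct the yield for decay: Y_obs = Y/(1 + k_d θ_c) = 0.589 / (1 + 0.107 × 9.45) = 0.589 / 2.011 = 0.2929.
Substrate removed = Q·(S₀ − S) = 19700 m³/d × (619 − 9.98) g/m³ = 1.2×10^7 g/d = 11998 kg/d.
Net biomass production P_X = Y_obs × Q·(S₀ − S) = 0.2929 × 11998 = 3514 kg VSS/d.

P_X ≈ 3510 kg VSS/d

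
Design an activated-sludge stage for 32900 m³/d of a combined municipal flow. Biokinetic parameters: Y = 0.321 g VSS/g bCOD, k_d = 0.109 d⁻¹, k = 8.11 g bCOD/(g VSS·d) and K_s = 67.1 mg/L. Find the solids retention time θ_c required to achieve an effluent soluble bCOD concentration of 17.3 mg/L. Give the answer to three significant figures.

Specific growth rate at S = 17.3 mg/L: μ = YkS/(K_s+S) = 0.321·8.11·17.3/(67.1+17.3) = 0.5336 d⁻¹.
1/θ_c = 0.5336 − 0.109 = 0.4246 d⁻¹, so θ_c = 2.355 d.

θ_c ≈ 2.36 d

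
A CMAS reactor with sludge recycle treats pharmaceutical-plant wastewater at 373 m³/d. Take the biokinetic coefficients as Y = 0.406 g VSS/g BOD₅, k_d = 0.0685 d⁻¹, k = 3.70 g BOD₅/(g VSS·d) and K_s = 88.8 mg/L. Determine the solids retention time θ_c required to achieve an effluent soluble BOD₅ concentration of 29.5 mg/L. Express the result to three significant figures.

θ_c ≈ 3.27 d

At the target effluent, Y k S/(K_s+S) = 0.406×3.70×29.5/118.3 = 0.3746 d⁻¹.
Then 1/θ_c = μ − k_d = 0.3746 − 0.0685 = 0.3061 d⁻¹, giving θ_c = 3.267 d.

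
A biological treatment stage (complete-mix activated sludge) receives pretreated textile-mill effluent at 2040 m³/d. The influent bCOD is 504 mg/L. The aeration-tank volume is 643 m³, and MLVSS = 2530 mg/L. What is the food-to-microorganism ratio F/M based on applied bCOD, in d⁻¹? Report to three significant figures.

F/M ≈ 0.632 d⁻¹

Food-to-microorganism ratio F/M = Q S₀ / (V X) = 2040 × 504 / (643.0 × 2530) = 0.6320 d⁻¹.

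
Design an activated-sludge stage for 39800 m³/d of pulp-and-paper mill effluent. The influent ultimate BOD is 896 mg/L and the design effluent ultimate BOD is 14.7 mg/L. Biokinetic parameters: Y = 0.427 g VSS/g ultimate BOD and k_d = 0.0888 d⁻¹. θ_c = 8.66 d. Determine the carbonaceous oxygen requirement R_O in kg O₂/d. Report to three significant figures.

The observed yield is Y_obs = Y/(1 + k_d·θ_c) = 0.427 / (1 + 0.0888 × 8.66) = 0.427 / 1.769 = 0.2414 g VSS per g ultimate BOD removed.
Q·(S₀ − S) = 39800 × (896 − 14.7) × 10⁻³ = 35076 kg/d removed.
Net sludge production P_X = 0.2414 × 35076 = 8467 kg VSS/d.
R_O = Q·ΔS − 1.42 P_X = 35076 − 12022 = 23053 kg O₂/d.

R_O ≈ 23100 kg O₂/d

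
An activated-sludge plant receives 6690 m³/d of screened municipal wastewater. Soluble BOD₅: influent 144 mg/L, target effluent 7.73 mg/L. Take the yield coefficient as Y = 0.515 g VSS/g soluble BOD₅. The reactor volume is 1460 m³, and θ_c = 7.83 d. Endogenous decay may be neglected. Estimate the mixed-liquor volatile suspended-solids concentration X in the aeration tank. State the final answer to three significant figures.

X ≈ 2520 mg/L

X = Y·Q·ΔS·θ_c / V = 0.515 × 6690 × (144 − 7.73) × 7.83 / 1460 = 2518 mg/L.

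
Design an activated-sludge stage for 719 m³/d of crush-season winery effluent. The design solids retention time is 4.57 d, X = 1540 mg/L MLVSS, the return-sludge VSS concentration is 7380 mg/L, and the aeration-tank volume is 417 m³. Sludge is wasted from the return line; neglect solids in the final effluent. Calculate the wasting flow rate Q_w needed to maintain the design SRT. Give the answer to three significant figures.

Q_w ≈ 19.0 m³/d

θ_c = V·X/(Q_w·X_r) when wasting from the recycle, so Q_w = V·X/(θ_c·X_r) = 417.0 × 1540 / (4.57 × 7380) = 19.04 m³/d.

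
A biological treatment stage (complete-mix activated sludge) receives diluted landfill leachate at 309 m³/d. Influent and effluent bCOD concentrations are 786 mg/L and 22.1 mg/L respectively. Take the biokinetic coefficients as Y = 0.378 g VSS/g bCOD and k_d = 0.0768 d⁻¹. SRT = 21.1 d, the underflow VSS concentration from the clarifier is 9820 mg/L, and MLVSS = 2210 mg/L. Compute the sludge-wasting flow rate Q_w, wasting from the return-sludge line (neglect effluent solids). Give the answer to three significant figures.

Rearranging the biomass balance for a CMAS with decay, V = Y·Q·ΔS·θ_c / [X·(1+k_d θ_c)] = 0.378 × 309 × (786 − 22.1) × 21.1 / [2210 × (1 + 0.0768 × 21.1)] = 1.88×10^6 / 5791 = 325.1 m³.
θ_c = V·X/(Q_w·X_r) when wasting from the recycle, so Q_w = V·X/(θ_c·X_r) = 325.1 × 2210 / (21.1 × 9820) = 3.467 m³/d.

Q_w ≈ 3.47 m³/d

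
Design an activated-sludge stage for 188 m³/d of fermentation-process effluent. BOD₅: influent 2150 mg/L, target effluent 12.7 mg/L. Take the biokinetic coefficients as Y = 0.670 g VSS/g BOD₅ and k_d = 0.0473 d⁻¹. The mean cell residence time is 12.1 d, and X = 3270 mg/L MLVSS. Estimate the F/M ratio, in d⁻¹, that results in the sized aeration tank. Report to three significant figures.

From the SRT design equation V = Y Q (S₀−S) θ_c / [X (1 + k_d θ_c)] = 0.670 × 188 × (2150 − 12.7) × 12.1 / [3270 × (1 + 0.0473 × 12.1)] = 3.26×10^6 / 5142 = 633.6 m³.
Food-to-microorganism ratio F/M = Q S₀ / (V X) = 188 × 2150 / (633.6 × 3270) = 0.1951 d⁻¹.

F/M ≈ 0.195 d⁻¹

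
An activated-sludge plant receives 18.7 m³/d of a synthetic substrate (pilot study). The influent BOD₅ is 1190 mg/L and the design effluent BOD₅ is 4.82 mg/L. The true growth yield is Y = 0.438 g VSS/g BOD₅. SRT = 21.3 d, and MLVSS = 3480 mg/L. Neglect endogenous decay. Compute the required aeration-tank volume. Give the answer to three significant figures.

V ≈ 59.4 m³

Biomass mass balance (decay neglected): V·X = Y·Q·(S₀ − S)·θ_c, so V = 0.438 × 18.7 × (1190 − 4.82) × 21.3 / 3480 = 59.42 m³.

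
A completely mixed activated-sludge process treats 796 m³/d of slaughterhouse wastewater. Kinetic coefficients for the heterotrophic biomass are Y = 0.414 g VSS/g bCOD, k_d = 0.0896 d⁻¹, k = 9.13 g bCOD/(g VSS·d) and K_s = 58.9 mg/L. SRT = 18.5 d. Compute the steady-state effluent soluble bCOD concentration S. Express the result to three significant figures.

From the Monod/SRT balance for a CMAS, S = K_s·(1+k_d θ_c)/[θ_c·(Y k − k_d) − 1] = 58.9 × (1 + 0.0896 × 18.5) / [18.5 × (0.414 × 9.13 − 0.0896) − 1] = 156.5 / 67.27 = 2.327 mg/L.

S ≈ 2.33 mg/L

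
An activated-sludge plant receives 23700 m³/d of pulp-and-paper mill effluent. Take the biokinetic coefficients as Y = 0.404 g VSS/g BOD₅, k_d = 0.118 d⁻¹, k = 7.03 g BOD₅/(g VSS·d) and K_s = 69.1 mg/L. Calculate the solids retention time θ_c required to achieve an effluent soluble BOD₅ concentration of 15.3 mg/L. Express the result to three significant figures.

θ_c ≈ 2.52 d

Specific growth rate at S = 15.3 mg/L: μ = YkS/(K_s+S) = 0.404·7.03·15.3/(69.1+15.3) = 0.5149 d⁻¹.
1/θ_c = 0.5149 − 0.118 = 0.3969 d⁻¹, so θ_c = 2.520 d.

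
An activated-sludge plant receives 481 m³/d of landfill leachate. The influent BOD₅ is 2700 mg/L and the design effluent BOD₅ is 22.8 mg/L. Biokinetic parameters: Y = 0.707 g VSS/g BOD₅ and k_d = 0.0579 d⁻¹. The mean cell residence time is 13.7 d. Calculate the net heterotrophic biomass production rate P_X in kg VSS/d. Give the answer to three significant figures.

P_X ≈ 508 kg VSS/d

The observed yield is Y_obs = Y/(1 + k_d·θ_c) = 0.707 / (1 + 0.0579 × 13.7) = 0.707 / 1.793 = 0.3943 g VSS per g BOD₅ removed.
Mass of BOD₅ removed per day: Q(S₀ − S) = 481 × 2677 g/m³ = 1288 kg/d.
So the net sludge growth is P_X = 0.3943 × 1288 = 507.7 kg VSS/d.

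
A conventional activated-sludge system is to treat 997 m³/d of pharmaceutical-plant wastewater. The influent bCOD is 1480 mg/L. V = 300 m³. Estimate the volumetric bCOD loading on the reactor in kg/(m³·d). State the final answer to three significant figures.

L_v ≈ 4.92 kg bCOD/(m³·d)

Applied bCOD load per unit volume = Q·S₀/V = (997 × 1480/1000)/300.0 = 4.919 kg bCOD·m⁻³·d⁻¹.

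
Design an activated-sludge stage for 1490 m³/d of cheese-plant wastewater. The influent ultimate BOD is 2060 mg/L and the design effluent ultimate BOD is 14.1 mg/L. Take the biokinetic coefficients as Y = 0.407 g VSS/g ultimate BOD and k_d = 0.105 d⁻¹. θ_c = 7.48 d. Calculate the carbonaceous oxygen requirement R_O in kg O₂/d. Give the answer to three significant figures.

R_O ≈ 2060 kg O₂/d

Observed yield with endogenous decay: Y_obs = Y / (1 + k_d·θ_c) = 0.407 / (1 + 0.105 × 7.48) = 0.407 / 1.785 = 0.2280 g VSS/g ultimate BOD.
Substrate removed = Q·(S₀ − S) = 1490 m³/d × (2060 − 14.1) g/m³ = 3.05×10^6 g/d = 3048 kg/d.
Biomass synthesised: P_X = Y_obs × 3048 = 694.9 kg VSS/d.
R_O = Q·(S₀ − S) − 1.42·P_X = 3048 − 1.42 × 694.9 = 2062 kg O₂/d.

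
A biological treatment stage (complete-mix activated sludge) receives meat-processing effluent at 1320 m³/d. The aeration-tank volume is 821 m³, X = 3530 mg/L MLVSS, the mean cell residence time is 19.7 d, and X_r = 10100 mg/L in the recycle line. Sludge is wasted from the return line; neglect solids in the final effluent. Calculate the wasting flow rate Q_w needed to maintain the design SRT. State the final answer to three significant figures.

Wasting from the return line (neglecting effluent solids): Q_w = V·X / (θ_c·X_r) = 821.0 × 3530 / (19.7 × 10100) = 14.57 m³/d.

Q_w ≈ 14.6 m³/d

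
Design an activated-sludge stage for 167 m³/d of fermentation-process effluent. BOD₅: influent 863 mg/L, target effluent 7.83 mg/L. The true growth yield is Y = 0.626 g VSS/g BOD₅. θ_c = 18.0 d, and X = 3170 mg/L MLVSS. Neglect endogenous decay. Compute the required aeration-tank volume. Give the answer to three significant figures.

V ≈ 508 m³

Biomass mass balance (decay neglected): V·X = Y·Q·(S₀ − S)·θ_c, so V = 0.626 × 167 × (863 − 7.83) × 18.0 / 3170 = 507.6 m³.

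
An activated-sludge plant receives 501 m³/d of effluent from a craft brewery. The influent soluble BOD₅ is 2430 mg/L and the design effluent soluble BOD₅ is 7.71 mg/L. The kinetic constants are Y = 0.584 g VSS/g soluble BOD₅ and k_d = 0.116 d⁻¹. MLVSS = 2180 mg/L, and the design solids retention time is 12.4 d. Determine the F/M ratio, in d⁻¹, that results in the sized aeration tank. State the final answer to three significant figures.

Steady-state biomass mass balance: V·X·(1 + k_d·θ_c) = Y·Q·(S₀ − S)·θ_c, so V = 0.584 × 501 × (2430 − 7.71) × 12.4 / [2180 × (1 + 0.116 × 12.4)] = 8.79×10^6 / 5316 = 1653 m³.
Food-to-microorganism ratio F/M = Q S₀ / (V X) = 501 × 2430 / (1653 × 2180) = 0.3378 d⁻¹.

F/M ≈ 0.338 d⁻¹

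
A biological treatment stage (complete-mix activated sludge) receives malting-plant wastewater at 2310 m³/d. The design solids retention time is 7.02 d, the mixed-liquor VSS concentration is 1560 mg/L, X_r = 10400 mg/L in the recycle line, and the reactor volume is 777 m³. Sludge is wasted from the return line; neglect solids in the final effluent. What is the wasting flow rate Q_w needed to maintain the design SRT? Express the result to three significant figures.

Q_w ≈ 16.6 m³/d

Wasting from the return line (neglecting effluent solids): Q_w = V·X / (θ_c·X_r) = 777.0 × 1560 / (7.02 × 10400) = 16.60 m³/d.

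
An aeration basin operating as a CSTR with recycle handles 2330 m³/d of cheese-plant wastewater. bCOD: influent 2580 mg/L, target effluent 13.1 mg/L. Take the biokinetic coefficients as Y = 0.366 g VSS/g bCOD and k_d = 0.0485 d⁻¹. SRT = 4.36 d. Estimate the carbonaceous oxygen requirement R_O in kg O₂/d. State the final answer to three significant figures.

R_O ≈ 3420 kg O₂/d

The observed yield is Y_obs = Y/(1 + k_d·θ_c) = 0.366 / (1 + 0.0485 × 4.36) = 0.366 / 1.211 = 0.3021 g VSS per g bCOD removed.
Mass of bCOD removed per day: Q(S₀ − S) = 2330 × 2567 g/m³ = 5981 kg/d.
P_X = Y_obs·Q·(S₀ − S) = 0.3021 × 5981 = 1807 kg VSS/d.
R_O = Q·ΔS − 1.42 P_X = 5981 − 2566 = 3415 kg O₂/d.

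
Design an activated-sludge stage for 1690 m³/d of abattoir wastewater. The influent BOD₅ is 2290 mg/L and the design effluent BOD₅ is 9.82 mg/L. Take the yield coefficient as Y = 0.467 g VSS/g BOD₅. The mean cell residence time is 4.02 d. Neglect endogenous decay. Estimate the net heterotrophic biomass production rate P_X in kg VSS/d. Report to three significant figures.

With endogenous decay neglected, the observed yield equals the true yield: Y_obs = Y = 0.467 g VSS/g BOD₅.
Mass of BOD₅ removed per day: Q(S₀ − S) = 1690 × 2280 g/m³ = 3854 kg/d.
Biomass produced: P_X = Y_obs·Q·ΔS = 0.4670 × 3854 ≈ 1800 kg VSS/d.

P_X ≈ 1800 kg VSS/d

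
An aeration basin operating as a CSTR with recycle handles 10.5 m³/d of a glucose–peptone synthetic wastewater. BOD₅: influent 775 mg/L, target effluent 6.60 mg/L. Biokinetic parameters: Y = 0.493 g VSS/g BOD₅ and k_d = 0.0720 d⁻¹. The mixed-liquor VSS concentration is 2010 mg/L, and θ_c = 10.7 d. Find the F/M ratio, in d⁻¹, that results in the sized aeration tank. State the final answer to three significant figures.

F/M ≈ 0.338 d⁻¹

Rearranging the biomass balance for a CMAS with decay, V = Y·Q·ΔS·θ_c / [X·(1+k_d θ_c)] = 0.493 × 10.5 × (775 − 6.60) × 10.7 / [2010 × (1 + 0.0720 × 10.7)] = 4.26×10^4 / 3559 = 11.96 m³.
F/M = Q·S₀ / (V·X) = 10.5 × 775 / (11.96 × 2010) = 0.3385 g BOD₅·(g VSS·d)⁻¹.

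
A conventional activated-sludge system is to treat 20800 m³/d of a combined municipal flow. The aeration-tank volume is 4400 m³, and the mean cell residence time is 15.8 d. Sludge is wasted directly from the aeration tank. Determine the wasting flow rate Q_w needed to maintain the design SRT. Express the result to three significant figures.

Wasting from the aeration tank: Q_w = V / θ_c = 4400 / 15.8 = 278.5 m³/d.

Q_w ≈ 278 m³/d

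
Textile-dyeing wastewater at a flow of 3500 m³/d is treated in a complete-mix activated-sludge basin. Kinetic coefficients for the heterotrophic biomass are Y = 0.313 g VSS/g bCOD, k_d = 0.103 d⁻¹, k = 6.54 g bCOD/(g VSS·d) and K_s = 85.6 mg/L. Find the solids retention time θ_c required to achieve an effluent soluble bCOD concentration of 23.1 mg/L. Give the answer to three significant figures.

θ_c ≈ 3.01 d

From 1/θ_c = Y·k·S/(K_s + S) − k_d: Y·k·S/(K_s+S) = 0.313 × 6.54 × 23.1 / (85.6 + 23.1) = 0.4350 d⁻¹.
Then 1/θ_c = μ − k_d = 0.4350 − 0.103 = 0.3320 d⁻¹, giving θ_c = 3.012 d.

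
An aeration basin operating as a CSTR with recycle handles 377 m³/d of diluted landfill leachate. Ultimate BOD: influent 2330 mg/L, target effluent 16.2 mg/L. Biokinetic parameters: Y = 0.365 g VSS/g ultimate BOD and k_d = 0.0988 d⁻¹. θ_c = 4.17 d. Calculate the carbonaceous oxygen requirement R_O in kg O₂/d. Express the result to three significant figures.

Correct the yield for decay: Y_obs = Y/(1 + k_d θ_c) = 0.365 / (1 + 0.0988 × 4.17) = 0.365 / 1.412 = 0.2585.
Q·(S₀ − S) = 377 × (2330 − 16.2) × 10⁻³ = 872.3 kg/d removed.
P_X = Y_obs·Q·(S₀ − S) = 0.2585 × 872.3 = 225.5 kg VSS/d.
Carbonaceous O₂ demand = substrate oxidised − cell-mass equivalent = 872.3 − 1.42 × 225.5 = 552.1 kg O₂/d.

R_O ≈ 552 kg O₂/d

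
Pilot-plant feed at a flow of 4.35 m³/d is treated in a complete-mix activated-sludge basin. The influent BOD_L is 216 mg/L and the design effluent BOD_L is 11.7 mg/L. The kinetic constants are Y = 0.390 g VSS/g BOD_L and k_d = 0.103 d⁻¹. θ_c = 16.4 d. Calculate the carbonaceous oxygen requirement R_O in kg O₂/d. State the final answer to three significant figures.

The observed yield is Y_obs = Y/(1 + k_d·θ_c) = 0.390 / (1 + 0.103 × 16.4) = 0.390 / 2.689 = 0.1450 g VSS per g BOD_L removed.
Q·(S₀ − S) = 4.35 × (216 − 11.7) × 10⁻³ = 0.8887 kg/d removed.
Net sludge production P_X = 0.1450 × 0.8887 = 0.1289 kg VSS/d.
R_O = Q·ΔS − 1.42 P_X = 0.8887 − 0.1830 = 0.7057 kg O₂/d.

R_O ≈ 0.706 kg O₂/d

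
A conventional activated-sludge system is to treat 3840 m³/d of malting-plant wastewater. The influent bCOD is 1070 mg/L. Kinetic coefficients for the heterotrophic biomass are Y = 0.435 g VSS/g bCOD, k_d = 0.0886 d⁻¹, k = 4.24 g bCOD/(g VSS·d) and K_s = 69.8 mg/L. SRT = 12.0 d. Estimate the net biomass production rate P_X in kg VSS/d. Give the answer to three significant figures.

P_X ≈ 860 kg VSS/d

For a completely mixed reactor with recycle the Lawrence–McCarty relation gives S = K_s·(1 + k_d·θ_c) / [θ_c·(Y·k − k_d) − 1] = 69.8 × (1 + 0.0886 × 12.0) / [12.0 × (0.435 × 4.24 − 0.0886) − 1] = 144.0 / 20.07 = 7.176 mg/L.
Y_obs = Y / (1 + k_d θ_c) = 0.435 / (1 + 0.0886 × 12.0) = 0.435 / 2.063 = 0.2108.
Mass of bCOD removed per day: Q(S₀ − S) = 3840 × 1063 g/m³ = 4081 kg/d.
Biomass produced: P_X = Y_obs·Q·ΔS = 0.2108 × 4081 ≈ 860.5 kg VSS/d.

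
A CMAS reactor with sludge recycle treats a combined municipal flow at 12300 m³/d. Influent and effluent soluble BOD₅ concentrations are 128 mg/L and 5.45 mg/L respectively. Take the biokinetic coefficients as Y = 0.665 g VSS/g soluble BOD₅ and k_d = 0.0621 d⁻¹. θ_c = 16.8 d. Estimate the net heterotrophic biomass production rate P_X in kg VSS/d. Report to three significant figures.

Observed yield with endogenous decay: Y_obs = Y / (1 + k_d·θ_c) = 0.665 / (1 + 0.0621 × 16.8) = 0.665 / 2.043 = 0.3255 g VSS/g soluble BOD₅.
Substrate removed = Q·(S₀ − S) = 12300 m³/d × (128 − 5.45) g/m³ = 1.51×10^6 g/d = 1507 kg/d.
Net biomass production P_X = Y_obs × Q·(S₀ − S) = 0.3255 × 1507 = 490.6 kg VSS/d.

P_X ≈ 491 kg VSS/d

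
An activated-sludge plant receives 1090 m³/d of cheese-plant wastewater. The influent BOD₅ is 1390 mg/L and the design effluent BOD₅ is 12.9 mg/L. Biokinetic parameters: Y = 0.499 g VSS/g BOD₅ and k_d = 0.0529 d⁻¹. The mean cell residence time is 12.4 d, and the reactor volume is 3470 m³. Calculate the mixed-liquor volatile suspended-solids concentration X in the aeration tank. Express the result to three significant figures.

From V·X·(1 + k_d·θ_c) = Y·Q·(S₀ − S)·θ_c: X = 0.499 × 1090 × (1390 − 12.9) × 12.4 / [3470 × (1 + 0.0529 × 12.4)] = 1616 mg/L.

X ≈ 1620 mg/L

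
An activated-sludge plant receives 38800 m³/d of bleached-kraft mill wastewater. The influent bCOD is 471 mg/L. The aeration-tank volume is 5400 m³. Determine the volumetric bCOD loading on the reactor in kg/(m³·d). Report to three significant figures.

L_v ≈ 3.38 kg bCOD/(m³·d)

L_v = Q S₀ / V = 38800 × 471 × 10⁻³ / 5400 = 3.384 kg/(m³·d).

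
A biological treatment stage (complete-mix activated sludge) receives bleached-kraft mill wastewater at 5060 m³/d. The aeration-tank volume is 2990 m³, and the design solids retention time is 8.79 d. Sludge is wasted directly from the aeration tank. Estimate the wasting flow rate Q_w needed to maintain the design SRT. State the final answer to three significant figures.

With mixed-liquor wasting, θ_c = V/Q_w, so Q_w = V/θ_c = 2990/8.79 = 340.2 m³/d.

Q_w ≈ 340 m³/d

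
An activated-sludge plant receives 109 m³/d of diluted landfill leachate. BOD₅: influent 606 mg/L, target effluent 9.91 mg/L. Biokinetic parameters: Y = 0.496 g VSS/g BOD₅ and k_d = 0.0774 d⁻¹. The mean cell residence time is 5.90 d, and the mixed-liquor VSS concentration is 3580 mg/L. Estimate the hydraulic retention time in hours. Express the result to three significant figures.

From the SRT design equation V = Y Q (S₀−S) θ_c / [X (1 + k_d θ_c)] = 0.496 × 109 × (606 − 9.91) × 5.90 / [3580 × (1 + 0.0774 × 5.90)] = 1.9×10^5 / 5215 = 36.46 m³.
HRT = V/Q = 36.46 m³ / 109 m³·d⁻¹ = 0.3345 d × 24 = 8.028 h.

τ ≈ 8.03 h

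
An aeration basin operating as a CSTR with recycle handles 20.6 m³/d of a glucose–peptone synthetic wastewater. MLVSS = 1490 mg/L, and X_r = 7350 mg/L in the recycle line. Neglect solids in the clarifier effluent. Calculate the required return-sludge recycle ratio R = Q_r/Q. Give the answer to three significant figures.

R ≈ 0.254

Mass balance around the secondary clarifier (neglecting effluent solids): R = X / (X_r − X) = 1490 / (7350 − 1490) = 0.2543.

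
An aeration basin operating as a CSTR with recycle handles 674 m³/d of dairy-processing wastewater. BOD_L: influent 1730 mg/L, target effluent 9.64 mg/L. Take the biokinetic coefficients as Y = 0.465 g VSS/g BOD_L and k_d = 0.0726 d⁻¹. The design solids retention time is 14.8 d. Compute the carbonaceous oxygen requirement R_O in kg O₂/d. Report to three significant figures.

R_O ≈ 790 kg O₂/d

The observed yield is Y_obs = Y/(1 + k_d·θ_c) = 0.465 / (1 + 0.0726 × 14.8) = 0.465 / 2.074 = 0.2242 g VSS per g BOD_L removed.
ΔS = 1730 − 9.64 = 1720 mg/L, so the substrate removal rate is 674 × 1720/1000 = 1160 kg BOD_L/d.
Biomass synthesised: P_X = Y_obs × 1160 = 259.9 kg VSS/d.
Carbonaceous O₂ demand = substrate oxidised − cell-mass equivalent = 1160 − 1.42 × 259.9 = 790.5 kg O₂/d.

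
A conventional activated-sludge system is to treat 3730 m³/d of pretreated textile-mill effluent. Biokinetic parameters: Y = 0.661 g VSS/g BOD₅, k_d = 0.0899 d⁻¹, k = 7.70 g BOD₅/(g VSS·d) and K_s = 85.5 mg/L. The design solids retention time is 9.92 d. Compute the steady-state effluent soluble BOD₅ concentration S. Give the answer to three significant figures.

Effluent substrate depends only on kinetics and SRT: S = K_s(1 + k_d θ_c) / [θ_c(Yk − k_d) − 1] = 85.5 × (1 + 0.0899 × 9.92) / [9.92 × (0.661 × 7.70 − 0.0899) − 1] = 161.7 / 48.60 = 3.328 mg/L.

S ≈ 3.33 mg/L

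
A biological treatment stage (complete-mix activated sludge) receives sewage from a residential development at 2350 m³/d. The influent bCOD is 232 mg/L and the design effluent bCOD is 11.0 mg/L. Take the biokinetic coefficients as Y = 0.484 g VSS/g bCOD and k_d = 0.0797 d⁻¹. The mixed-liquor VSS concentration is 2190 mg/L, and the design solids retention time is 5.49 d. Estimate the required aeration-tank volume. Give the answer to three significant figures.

V ≈ 438 m³

From the SRT design equation V = Y Q (S₀−S) θ_c / [X (1 + k_d θ_c)] = 0.484 × 2350 × (232 − 11.0) × 5.49 / [2190 × (1 + 0.0797 × 5.49)] = 1.38×10^6 / 3148 = 438.3 m³.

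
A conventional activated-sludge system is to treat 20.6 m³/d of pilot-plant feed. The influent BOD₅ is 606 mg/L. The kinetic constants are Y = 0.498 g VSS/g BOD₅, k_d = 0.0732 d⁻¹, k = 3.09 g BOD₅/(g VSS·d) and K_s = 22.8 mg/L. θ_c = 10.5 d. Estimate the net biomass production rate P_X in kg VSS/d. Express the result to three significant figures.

P_X ≈ 3.50 kg VSS/d

For a completely mixed reactor with recycle the Lawrence–McCarty relation gives S = K_s·(1 + k_d·θ_c) / [θ_c·(Y·k − k_d) − 1] = 22.8 × (1 + 0.0732 × 10.5) / [10.5 × (0.498 × 3.09 − 0.0732) − 1] = 40.32 / 14.39 = 2.802 mg/L.
Y_obs = Y / (1 + k_d θ_c) = 0.498 / (1 + 0.0732 × 10.5) = 0.498 / 1.769 = 0.2816.
ΔS = 606 − 2.80 = 603.2 mg/L, so the substrate removal rate is 20.6 × 603.2/1000 = 12.43 kg BOD₅/d.
P_X = Y_obs · Q(S₀ − S) = 0.2816 × 12.43 = 3.499 kg VSS/d.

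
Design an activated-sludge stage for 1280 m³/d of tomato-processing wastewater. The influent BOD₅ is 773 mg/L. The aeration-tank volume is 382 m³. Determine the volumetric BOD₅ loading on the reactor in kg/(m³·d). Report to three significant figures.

L_v ≈ 2.59 kg BOD₅/(m³·d)

Volumetric loading L_v = Q·S₀ / V = 1280 × 773 g/m³ / 382.0 m³ = 2590 g/(m³·d) = 2.590 kg BOD₅/(m³·d).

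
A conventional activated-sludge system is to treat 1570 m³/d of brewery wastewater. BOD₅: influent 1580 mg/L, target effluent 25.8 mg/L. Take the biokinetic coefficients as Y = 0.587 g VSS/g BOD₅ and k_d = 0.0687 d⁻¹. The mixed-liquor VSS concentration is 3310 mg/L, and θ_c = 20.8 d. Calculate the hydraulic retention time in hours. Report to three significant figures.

From the SRT design equation V = Y Q (S₀−S) θ_c / [X (1 + k_d θ_c)] = 0.587 × 1570 × (1580 − 25.8) × 20.8 / [3310 × (1 + 0.0687 × 20.8)] = 2.98×10^7 / 8040 = 3706 m³.
HRT = V/Q = 3706 m³ / 1570 m³·d⁻¹ = 2.360 d × 24 = 56.65 h.

τ ≈ 56.6 h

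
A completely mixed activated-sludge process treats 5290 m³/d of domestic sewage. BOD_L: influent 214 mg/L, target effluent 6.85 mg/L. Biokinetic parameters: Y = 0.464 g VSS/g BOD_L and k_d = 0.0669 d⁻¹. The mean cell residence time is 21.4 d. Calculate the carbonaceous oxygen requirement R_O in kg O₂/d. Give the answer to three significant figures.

R_O ≈ 799 kg O₂/d

Y_obs = Y / (1 + k_d θ_c) = 0.464 / (1 + 0.0669 × 21.4) = 0.464 / 2.432 = 0.1908.
Q·(S₀ − S) = 5290 × (214 − 6.85) × 10⁻³ = 1096 kg/d removed.
P_X = Y_obs·Q·(S₀ − S) = 0.1908 × 1096 = 209.1 kg VSS/d.
R_O = Q·(S₀ − S) − 1.42·P_X = 1096 − 1.42 × 209.1 = 798.9 kg O₂/d.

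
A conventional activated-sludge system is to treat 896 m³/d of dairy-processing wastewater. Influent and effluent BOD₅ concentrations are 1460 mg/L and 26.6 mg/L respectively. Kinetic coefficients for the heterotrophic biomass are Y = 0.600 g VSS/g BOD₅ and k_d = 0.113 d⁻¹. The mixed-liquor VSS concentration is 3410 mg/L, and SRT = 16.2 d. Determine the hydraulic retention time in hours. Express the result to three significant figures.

τ ≈ 34.6 h

Steady-state biomass mass balance: V·X·(1 + k_d·θ_c) = Y·Q·(S₀ − S)·θ_c, so V = 0.600 × 896 × (1460 − 26.6) × 16.2 / [3410 × (1 + 0.113 × 16.2)] = 1.25×10^7 / 9652 = 1293 m³.
HRT = V/Q = 1293 m³ / 896 m³·d⁻¹ = 1.443 d × 24 = 34.64 h.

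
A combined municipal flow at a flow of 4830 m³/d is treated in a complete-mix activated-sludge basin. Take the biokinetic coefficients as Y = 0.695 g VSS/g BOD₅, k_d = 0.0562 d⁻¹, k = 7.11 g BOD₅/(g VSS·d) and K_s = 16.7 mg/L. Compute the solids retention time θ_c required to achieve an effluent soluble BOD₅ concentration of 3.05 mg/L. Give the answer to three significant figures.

θ_c ≈ 1.41 d

Specific growth rate at S = 3.05 mg/L: μ = YkS/(K_s+S) = 0.695·7.11·3.05/(16.7+3.05) = 0.7631 d⁻¹.
Then 1/θ_c = μ − k_d = 0.7631 − 0.0562 = 0.7069 d⁻¹, giving θ_c = 1.415 d.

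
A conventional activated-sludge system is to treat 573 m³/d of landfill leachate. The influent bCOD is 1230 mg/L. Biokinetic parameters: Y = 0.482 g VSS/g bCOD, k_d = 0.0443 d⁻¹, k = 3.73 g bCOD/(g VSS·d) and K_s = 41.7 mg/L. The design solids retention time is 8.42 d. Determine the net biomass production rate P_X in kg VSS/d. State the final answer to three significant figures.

P_X ≈ 247 kg VSS/d

For a completely mixed reactor with recycle the Lawrence–McCarty relation gives S = K_s·(1 + k_d·θ_c) / [θ_c·(Y·k − k_d) − 1] = 41.7 × (1 + 0.0443 × 8.42) / [8.42 × (0.482 × 3.73 − 0.0443) − 1] = 57.25 / 13.76 = 4.159 mg/L.
Correct the yield for decay: Y_obs = Y/(1 + k_d θ_c) = 0.482 / (1 + 0.0443 × 8.42) = 0.482 / 1.373 = 0.3511.
Mass of bCOD removed per day: Q(S₀ − S) = 573 × 1226 g/m³ = 702.4 kg/d.
P_X = Y_obs · Q(S₀ − S) = 0.3511 × 702.4 = 246.6 kg VSS/d.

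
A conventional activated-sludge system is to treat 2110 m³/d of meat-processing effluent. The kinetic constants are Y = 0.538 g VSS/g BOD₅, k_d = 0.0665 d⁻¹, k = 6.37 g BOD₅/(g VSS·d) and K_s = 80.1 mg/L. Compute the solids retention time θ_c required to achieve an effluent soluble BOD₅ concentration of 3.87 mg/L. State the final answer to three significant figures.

From 1/θ_c = Y·k·S/(K_s + S) − k_d: Y·k·S/(K_s+S) = 0.538 × 6.37 × 3.87 / (80.1 + 3.87) = 0.1579 d⁻¹.
1/θ_c = 0.1579 − 0.0665 = 0.09145 d⁻¹, so θ_c = 10.94 d.

θ_c ≈ 10.9 d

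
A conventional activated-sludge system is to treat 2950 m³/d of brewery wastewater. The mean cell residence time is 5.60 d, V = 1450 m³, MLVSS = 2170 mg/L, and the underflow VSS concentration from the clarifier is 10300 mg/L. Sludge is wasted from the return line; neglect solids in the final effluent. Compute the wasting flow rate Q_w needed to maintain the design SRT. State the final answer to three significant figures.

θ_c = V·X/(Q_w·X_r) when wasting from the recycle, so Q_w = V·X/(θ_c·X_r) = 1450 × 2170 / (5.60 × 10300) = 54.55 m³/d.

Q_w ≈ 54.6 m³/d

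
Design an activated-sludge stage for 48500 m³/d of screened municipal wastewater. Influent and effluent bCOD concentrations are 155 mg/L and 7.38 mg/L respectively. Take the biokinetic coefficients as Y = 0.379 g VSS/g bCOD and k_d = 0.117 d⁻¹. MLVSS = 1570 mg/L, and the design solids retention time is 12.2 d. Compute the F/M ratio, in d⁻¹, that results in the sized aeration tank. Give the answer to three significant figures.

From the SRT design equation V = Y Q (S₀−S) θ_c / [X (1 + k_d θ_c)] = 0.379 × 48500 × (155 − 7.38) × 12.2 / [1570 × (1 + 0.117 × 12.2)] = 3.31×10^7 / 3811 = 8687 m³.
F/M = applied load / biomass = Q·S₀/(V·X) = 48500 × 155 / (8687 × 1570) = 0.5512 d⁻¹.

F/M ≈ 0.551 d⁻¹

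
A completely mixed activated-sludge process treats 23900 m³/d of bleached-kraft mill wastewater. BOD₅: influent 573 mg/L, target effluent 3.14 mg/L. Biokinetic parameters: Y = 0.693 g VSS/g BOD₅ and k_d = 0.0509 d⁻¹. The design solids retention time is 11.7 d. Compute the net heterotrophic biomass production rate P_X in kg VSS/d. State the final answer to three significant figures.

P_X ≈ 5920 kg VSS/d

Observed yield with endogenous decay: Y_obs = Y / (1 + k_d·θ_c) = 0.693 / (1 + 0.0509 × 11.7) = 0.693 / 1.596 = 0.4343 g VSS/g BOD₅.
Q·(S₀ − S) = 23900 × (573 − 3.14) × 10⁻³ = 13620 kg/d removed.
Net biomass production P_X = Y_obs × Q·(S₀ − S) = 0.4343 × 13620 = 5916 kg VSS/d.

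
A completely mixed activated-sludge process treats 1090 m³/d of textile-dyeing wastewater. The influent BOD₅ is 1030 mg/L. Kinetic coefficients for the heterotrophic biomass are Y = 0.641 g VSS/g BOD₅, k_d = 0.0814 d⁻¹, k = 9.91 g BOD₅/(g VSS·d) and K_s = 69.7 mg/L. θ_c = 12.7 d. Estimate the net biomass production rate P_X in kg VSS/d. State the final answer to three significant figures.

P_X ≈ 353 kg VSS/d

For a completely mixed reactor with recycle the Lawrence–McCarty relation gives S = K_s·(1 + k_d·θ_c) / [θ_c·(Y·k − k_d) − 1] = 69.7 × (1 + 0.0814 × 12.7) / [12.7 × (0.641 × 9.91 − 0.0814) − 1] = 141.8 / 78.64 = 1.803 mg/L.
Correct the yield for decay: Y_obs = Y/(1 + k_d θ_c) = 0.641 / (1 + 0.0814 × 12.7) = 0.641 / 2.034 = 0.3152.
Mass of BOD₅ removed per day: Q(S₀ − S) = 1090 × 1028 g/m³ = 1121 kg/d.
Biomass produced: P_X = Y_obs·Q·ΔS = 0.3152 × 1121 ≈ 353.2 kg VSS/d.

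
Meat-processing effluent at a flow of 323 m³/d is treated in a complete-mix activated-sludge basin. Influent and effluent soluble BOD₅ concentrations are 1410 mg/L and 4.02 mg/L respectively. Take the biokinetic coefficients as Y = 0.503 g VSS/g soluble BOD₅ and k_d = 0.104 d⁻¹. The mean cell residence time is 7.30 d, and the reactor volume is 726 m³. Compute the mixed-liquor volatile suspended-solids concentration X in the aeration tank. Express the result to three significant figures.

From V·X·(1 + k_d·θ_c) = Y·Q·(S₀ − S)·θ_c: X = 0.503 × 323 × (1410 − 4.02) × 7.30 / [726 × (1 + 0.104 × 7.30)] = 1306 mg/L.

X ≈ 1310 mg/L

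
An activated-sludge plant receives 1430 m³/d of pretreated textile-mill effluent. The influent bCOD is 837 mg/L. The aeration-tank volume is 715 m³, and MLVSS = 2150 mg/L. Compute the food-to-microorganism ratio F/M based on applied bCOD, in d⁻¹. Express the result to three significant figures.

F/M ≈ 0.779 d⁻¹

Food-to-microorganism ratio F/M = Q S₀ / (V X) = 1430 × 837 / (715.0 × 2150) = 0.7786 d⁻¹.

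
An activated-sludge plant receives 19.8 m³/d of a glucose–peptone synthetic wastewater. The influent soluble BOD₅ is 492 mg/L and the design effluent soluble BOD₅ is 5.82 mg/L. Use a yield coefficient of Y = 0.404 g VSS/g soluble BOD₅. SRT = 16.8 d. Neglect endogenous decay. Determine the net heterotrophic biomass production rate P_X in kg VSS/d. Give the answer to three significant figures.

With endogenous decay neglected, the observed yield equals the true yield: Y_obs = Y = 0.404 g VSS/g soluble BOD₅.
Substrate removed = Q·(S₀ − S) = 19.8 m³/d × (492 − 5.82) g/m³ = 9.63×10^3 g/d = 9.626 kg/d.
P_X = Y_obs · Q(S₀ − S) = 0.4040 × 9.626 = 3.889 kg VSS/d.

P_X ≈ 3.89 kg VSS/d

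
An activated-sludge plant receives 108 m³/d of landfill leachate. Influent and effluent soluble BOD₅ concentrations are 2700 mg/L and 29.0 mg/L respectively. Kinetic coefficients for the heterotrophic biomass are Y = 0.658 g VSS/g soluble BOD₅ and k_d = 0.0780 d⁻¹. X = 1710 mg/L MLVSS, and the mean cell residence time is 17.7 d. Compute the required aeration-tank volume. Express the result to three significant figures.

V ≈ 825 m³

Steady-state biomass mass balance: V·X·(1 + k_d·θ_c) = Y·Q·(S₀ − S)·θ_c, so V = 0.658 × 108 × (2700 − 29.0) × 17.7 / [1710 × (1 + 0.0780 × 17.7)] = 3.36×10^6 / 4071 = 825.3 m³.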